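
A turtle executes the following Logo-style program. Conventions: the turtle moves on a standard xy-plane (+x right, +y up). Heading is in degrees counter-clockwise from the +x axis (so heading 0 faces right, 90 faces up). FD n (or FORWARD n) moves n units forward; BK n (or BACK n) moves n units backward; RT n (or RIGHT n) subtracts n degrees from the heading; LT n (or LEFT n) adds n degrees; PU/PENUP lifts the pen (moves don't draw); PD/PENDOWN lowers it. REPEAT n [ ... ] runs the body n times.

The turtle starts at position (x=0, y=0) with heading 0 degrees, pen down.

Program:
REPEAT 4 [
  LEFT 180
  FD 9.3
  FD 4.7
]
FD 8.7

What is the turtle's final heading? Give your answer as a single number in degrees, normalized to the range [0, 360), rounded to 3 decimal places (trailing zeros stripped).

Executing turtle program step by step:
Start: pos=(0,0), heading=0, pen down
REPEAT 4 [
  -- iteration 1/4 --
  LT 180: heading 0 -> 180
  FD 9.3: (0,0) -> (-9.3,0) [heading=180, draw]
  FD 4.7: (-9.3,0) -> (-14,0) [heading=180, draw]
  -- iteration 2/4 --
  LT 180: heading 180 -> 0
  FD 9.3: (-14,0) -> (-4.7,0) [heading=0, draw]
  FD 4.7: (-4.7,0) -> (0,0) [heading=0, draw]
  -- iteration 3/4 --
  LT 180: heading 0 -> 180
  FD 9.3: (0,0) -> (-9.3,0) [heading=180, draw]
  FD 4.7: (-9.3,0) -> (-14,0) [heading=180, draw]
  -- iteration 4/4 --
  LT 180: heading 180 -> 0
  FD 9.3: (-14,0) -> (-4.7,0) [heading=0, draw]
  FD 4.7: (-4.7,0) -> (0,0) [heading=0, draw]
]
FD 8.7: (0,0) -> (8.7,0) [heading=0, draw]
Final: pos=(8.7,0), heading=0, 9 segment(s) drawn

Answer: 0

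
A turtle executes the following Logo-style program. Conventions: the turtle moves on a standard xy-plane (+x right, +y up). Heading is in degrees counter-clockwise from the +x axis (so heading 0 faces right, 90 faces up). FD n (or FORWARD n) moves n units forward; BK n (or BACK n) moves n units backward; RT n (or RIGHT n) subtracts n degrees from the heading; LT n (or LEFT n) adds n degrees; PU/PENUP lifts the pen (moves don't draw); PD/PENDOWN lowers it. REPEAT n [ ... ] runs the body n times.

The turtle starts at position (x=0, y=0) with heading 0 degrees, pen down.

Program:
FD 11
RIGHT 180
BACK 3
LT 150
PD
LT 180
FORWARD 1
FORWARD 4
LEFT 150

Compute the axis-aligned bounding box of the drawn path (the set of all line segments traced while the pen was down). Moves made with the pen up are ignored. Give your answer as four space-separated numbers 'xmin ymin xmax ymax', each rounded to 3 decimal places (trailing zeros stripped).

Answer: 0 0 14 2.5

Derivation:
Executing turtle program step by step:
Start: pos=(0,0), heading=0, pen down
FD 11: (0,0) -> (11,0) [heading=0, draw]
RT 180: heading 0 -> 180
BK 3: (11,0) -> (14,0) [heading=180, draw]
LT 150: heading 180 -> 330
PD: pen down
LT 180: heading 330 -> 150
FD 1: (14,0) -> (13.134,0.5) [heading=150, draw]
FD 4: (13.134,0.5) -> (9.67,2.5) [heading=150, draw]
LT 150: heading 150 -> 300
Final: pos=(9.67,2.5), heading=300, 4 segment(s) drawn

Segment endpoints: x in {0, 9.67, 11, 13.134, 14}, y in {0, 0, 0.5, 2.5}
xmin=0, ymin=0, xmax=14, ymax=2.5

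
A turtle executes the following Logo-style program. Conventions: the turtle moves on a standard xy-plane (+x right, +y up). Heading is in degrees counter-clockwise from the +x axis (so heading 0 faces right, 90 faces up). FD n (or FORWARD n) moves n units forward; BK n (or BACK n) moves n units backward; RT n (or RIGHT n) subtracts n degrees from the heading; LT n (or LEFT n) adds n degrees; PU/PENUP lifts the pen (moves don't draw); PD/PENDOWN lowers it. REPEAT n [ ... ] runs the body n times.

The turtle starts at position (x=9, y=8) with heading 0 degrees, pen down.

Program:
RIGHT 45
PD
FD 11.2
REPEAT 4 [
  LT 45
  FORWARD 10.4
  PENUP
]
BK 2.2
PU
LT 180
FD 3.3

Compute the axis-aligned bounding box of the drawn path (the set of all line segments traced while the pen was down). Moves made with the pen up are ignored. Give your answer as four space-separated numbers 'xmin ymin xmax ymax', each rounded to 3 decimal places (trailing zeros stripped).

Answer: 9 0.08 27.32 8

Derivation:
Executing turtle program step by step:
Start: pos=(9,8), heading=0, pen down
RT 45: heading 0 -> 315
PD: pen down
FD 11.2: (9,8) -> (16.92,0.08) [heading=315, draw]
REPEAT 4 [
  -- iteration 1/4 --
  LT 45: heading 315 -> 0
  FD 10.4: (16.92,0.08) -> (27.32,0.08) [heading=0, draw]
  PU: pen up
  -- iteration 2/4 --
  LT 45: heading 0 -> 45
  FD 10.4: (27.32,0.08) -> (34.674,7.434) [heading=45, move]
  PU: pen up
  -- iteration 3/4 --
  LT 45: heading 45 -> 90
  FD 10.4: (34.674,7.434) -> (34.674,17.834) [heading=90, move]
  PU: pen up
  -- iteration 4/4 --
  LT 45: heading 90 -> 135
  FD 10.4: (34.674,17.834) -> (27.32,25.188) [heading=135, move]
  PU: pen up
]
BK 2.2: (27.32,25.188) -> (28.875,23.633) [heading=135, move]
PU: pen up
LT 180: heading 135 -> 315
FD 3.3: (28.875,23.633) -> (31.209,21.299) [heading=315, move]
Final: pos=(31.209,21.299), heading=315, 2 segment(s) drawn

Segment endpoints: x in {9, 16.92, 27.32}, y in {0.08, 8}
xmin=9, ymin=0.08, xmax=27.32, ymax=8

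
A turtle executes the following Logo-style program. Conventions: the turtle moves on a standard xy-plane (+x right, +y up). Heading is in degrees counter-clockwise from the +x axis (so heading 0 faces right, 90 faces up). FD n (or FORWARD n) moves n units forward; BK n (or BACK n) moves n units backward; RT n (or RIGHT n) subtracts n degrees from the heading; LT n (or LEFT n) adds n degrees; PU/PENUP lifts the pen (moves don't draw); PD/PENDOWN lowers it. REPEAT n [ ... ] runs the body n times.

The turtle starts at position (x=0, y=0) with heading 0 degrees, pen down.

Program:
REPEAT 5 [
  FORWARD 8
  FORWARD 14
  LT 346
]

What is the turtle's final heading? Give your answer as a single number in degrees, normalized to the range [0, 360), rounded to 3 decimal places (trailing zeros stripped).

Executing turtle program step by step:
Start: pos=(0,0), heading=0, pen down
REPEAT 5 [
  -- iteration 1/5 --
  FD 8: (0,0) -> (8,0) [heading=0, draw]
  FD 14: (8,0) -> (22,0) [heading=0, draw]
  LT 346: heading 0 -> 346
  -- iteration 2/5 --
  FD 8: (22,0) -> (29.762,-1.935) [heading=346, draw]
  FD 14: (29.762,-1.935) -> (43.347,-5.322) [heading=346, draw]
  LT 346: heading 346 -> 332
  -- iteration 3/5 --
  FD 8: (43.347,-5.322) -> (50.41,-9.078) [heading=332, draw]
  FD 14: (50.41,-9.078) -> (62.771,-15.651) [heading=332, draw]
  LT 346: heading 332 -> 318
  -- iteration 4/5 --
  FD 8: (62.771,-15.651) -> (68.717,-21.004) [heading=318, draw]
  FD 14: (68.717,-21.004) -> (79.121,-30.372) [heading=318, draw]
  LT 346: heading 318 -> 304
  -- iteration 5/5 --
  FD 8: (79.121,-30.372) -> (83.594,-37.004) [heading=304, draw]
  FD 14: (83.594,-37.004) -> (91.423,-48.61) [heading=304, draw]
  LT 346: heading 304 -> 290
]
Final: pos=(91.423,-48.61), heading=290, 10 segment(s) drawn

Answer: 290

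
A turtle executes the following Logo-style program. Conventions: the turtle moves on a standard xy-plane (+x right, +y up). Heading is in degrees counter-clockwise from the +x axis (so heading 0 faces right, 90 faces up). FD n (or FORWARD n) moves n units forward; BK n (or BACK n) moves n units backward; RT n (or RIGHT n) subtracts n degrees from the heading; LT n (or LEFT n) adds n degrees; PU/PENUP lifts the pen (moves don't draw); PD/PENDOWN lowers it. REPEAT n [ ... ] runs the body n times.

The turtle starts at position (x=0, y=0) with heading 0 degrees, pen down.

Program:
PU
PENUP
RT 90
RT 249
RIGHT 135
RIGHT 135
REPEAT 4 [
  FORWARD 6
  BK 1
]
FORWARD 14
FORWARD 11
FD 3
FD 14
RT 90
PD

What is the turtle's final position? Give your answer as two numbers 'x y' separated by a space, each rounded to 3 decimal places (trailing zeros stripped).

Answer: -22.219 57.882

Derivation:
Executing turtle program step by step:
Start: pos=(0,0), heading=0, pen down
PU: pen up
PU: pen up
RT 90: heading 0 -> 270
RT 249: heading 270 -> 21
RT 135: heading 21 -> 246
RT 135: heading 246 -> 111
REPEAT 4 [
  -- iteration 1/4 --
  FD 6: (0,0) -> (-2.15,5.601) [heading=111, move]
  BK 1: (-2.15,5.601) -> (-1.792,4.668) [heading=111, move]
  -- iteration 2/4 --
  FD 6: (-1.792,4.668) -> (-3.942,10.269) [heading=111, move]
  BK 1: (-3.942,10.269) -> (-3.584,9.336) [heading=111, move]
  -- iteration 3/4 --
  FD 6: (-3.584,9.336) -> (-5.734,14.937) [heading=111, move]
  BK 1: (-5.734,14.937) -> (-5.376,14.004) [heading=111, move]
  -- iteration 4/4 --
  FD 6: (-5.376,14.004) -> (-7.526,19.605) [heading=111, move]
  BK 1: (-7.526,19.605) -> (-7.167,18.672) [heading=111, move]
]
FD 14: (-7.167,18.672) -> (-12.185,31.742) [heading=111, move]
FD 11: (-12.185,31.742) -> (-16.127,42.011) [heading=111, move]
FD 3: (-16.127,42.011) -> (-17.202,44.812) [heading=111, move]
FD 14: (-17.202,44.812) -> (-22.219,57.882) [heading=111, move]
RT 90: heading 111 -> 21
PD: pen down
Final: pos=(-22.219,57.882), heading=21, 0 segment(s) drawn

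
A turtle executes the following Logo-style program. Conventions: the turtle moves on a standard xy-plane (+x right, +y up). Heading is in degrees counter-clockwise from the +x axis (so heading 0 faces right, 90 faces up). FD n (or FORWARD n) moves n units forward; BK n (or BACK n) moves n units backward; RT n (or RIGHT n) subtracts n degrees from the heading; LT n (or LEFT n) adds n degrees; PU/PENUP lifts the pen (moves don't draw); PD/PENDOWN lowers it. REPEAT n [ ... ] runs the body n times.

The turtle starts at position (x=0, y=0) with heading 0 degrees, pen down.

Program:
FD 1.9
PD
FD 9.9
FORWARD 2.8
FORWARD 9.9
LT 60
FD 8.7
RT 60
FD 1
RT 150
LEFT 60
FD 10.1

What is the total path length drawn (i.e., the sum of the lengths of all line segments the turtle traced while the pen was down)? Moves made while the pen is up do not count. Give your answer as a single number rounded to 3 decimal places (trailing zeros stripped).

Answer: 44.3

Derivation:
Executing turtle program step by step:
Start: pos=(0,0), heading=0, pen down
FD 1.9: (0,0) -> (1.9,0) [heading=0, draw]
PD: pen down
FD 9.9: (1.9,0) -> (11.8,0) [heading=0, draw]
FD 2.8: (11.8,0) -> (14.6,0) [heading=0, draw]
FD 9.9: (14.6,0) -> (24.5,0) [heading=0, draw]
LT 60: heading 0 -> 60
FD 8.7: (24.5,0) -> (28.85,7.534) [heading=60, draw]
RT 60: heading 60 -> 0
FD 1: (28.85,7.534) -> (29.85,7.534) [heading=0, draw]
RT 150: heading 0 -> 210
LT 60: heading 210 -> 270
FD 10.1: (29.85,7.534) -> (29.85,-2.566) [heading=270, draw]
Final: pos=(29.85,-2.566), heading=270, 7 segment(s) drawn

Segment lengths:
  seg 1: (0,0) -> (1.9,0), length = 1.9
  seg 2: (1.9,0) -> (11.8,0), length = 9.9
  seg 3: (11.8,0) -> (14.6,0), length = 2.8
  seg 4: (14.6,0) -> (24.5,0), length = 9.9
  seg 5: (24.5,0) -> (28.85,7.534), length = 8.7
  seg 6: (28.85,7.534) -> (29.85,7.534), length = 1
  seg 7: (29.85,7.534) -> (29.85,-2.566), length = 10.1
Total = 44.3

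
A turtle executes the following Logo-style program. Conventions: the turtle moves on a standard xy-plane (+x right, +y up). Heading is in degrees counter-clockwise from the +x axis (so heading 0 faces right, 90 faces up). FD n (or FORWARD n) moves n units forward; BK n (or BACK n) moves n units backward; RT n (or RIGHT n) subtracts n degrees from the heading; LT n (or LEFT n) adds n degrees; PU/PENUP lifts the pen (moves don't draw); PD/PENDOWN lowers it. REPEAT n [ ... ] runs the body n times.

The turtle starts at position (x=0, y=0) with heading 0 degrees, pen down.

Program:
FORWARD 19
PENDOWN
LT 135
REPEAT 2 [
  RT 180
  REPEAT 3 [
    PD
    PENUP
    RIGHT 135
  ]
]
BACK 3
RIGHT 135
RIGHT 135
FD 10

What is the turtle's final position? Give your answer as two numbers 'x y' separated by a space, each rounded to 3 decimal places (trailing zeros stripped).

Answer: 9.808 4.95

Derivation:
Executing turtle program step by step:
Start: pos=(0,0), heading=0, pen down
FD 19: (0,0) -> (19,0) [heading=0, draw]
PD: pen down
LT 135: heading 0 -> 135
REPEAT 2 [
  -- iteration 1/2 --
  RT 180: heading 135 -> 315
  REPEAT 3 [
    -- iteration 1/3 --
    PD: pen down
    PU: pen up
    RT 135: heading 315 -> 180
    -- iteration 2/3 --
    PD: pen down
    PU: pen up
    RT 135: heading 180 -> 45
    -- iteration 3/3 --
    PD: pen down
    PU: pen up
    RT 135: heading 45 -> 270
  ]
  -- iteration 2/2 --
  RT 180: heading 270 -> 90
  REPEAT 3 [
    -- iteration 1/3 --
    PD: pen down
    PU: pen up
    RT 135: heading 90 -> 315
    -- iteration 2/3 --
    PD: pen down
    PU: pen up
    RT 135: heading 315 -> 180
    -- iteration 3/3 --
    PD: pen down
    PU: pen up
    RT 135: heading 180 -> 45
  ]
]
BK 3: (19,0) -> (16.879,-2.121) [heading=45, move]
RT 135: heading 45 -> 270
RT 135: heading 270 -> 135
FD 10: (16.879,-2.121) -> (9.808,4.95) [heading=135, move]
Final: pos=(9.808,4.95), heading=135, 1 segment(s) drawn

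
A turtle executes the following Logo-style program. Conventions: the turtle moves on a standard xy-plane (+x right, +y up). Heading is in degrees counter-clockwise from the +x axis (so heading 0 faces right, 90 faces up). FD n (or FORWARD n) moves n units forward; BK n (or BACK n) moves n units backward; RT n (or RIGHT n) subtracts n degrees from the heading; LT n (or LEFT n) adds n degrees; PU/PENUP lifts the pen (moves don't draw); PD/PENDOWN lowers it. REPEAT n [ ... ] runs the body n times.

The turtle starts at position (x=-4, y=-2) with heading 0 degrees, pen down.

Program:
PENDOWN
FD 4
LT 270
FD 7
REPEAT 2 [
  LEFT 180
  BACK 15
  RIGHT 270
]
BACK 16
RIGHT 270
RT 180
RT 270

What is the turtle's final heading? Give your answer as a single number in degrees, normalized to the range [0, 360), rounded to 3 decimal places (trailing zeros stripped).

Executing turtle program step by step:
Start: pos=(-4,-2), heading=0, pen down
PD: pen down
FD 4: (-4,-2) -> (0,-2) [heading=0, draw]
LT 270: heading 0 -> 270
FD 7: (0,-2) -> (0,-9) [heading=270, draw]
REPEAT 2 [
  -- iteration 1/2 --
  LT 180: heading 270 -> 90
  BK 15: (0,-9) -> (0,-24) [heading=90, draw]
  RT 270: heading 90 -> 180
  -- iteration 2/2 --
  LT 180: heading 180 -> 0
  BK 15: (0,-24) -> (-15,-24) [heading=0, draw]
  RT 270: heading 0 -> 90
]
BK 16: (-15,-24) -> (-15,-40) [heading=90, draw]
RT 270: heading 90 -> 180
RT 180: heading 180 -> 0
RT 270: heading 0 -> 90
Final: pos=(-15,-40), heading=90, 5 segment(s) drawn

Answer: 90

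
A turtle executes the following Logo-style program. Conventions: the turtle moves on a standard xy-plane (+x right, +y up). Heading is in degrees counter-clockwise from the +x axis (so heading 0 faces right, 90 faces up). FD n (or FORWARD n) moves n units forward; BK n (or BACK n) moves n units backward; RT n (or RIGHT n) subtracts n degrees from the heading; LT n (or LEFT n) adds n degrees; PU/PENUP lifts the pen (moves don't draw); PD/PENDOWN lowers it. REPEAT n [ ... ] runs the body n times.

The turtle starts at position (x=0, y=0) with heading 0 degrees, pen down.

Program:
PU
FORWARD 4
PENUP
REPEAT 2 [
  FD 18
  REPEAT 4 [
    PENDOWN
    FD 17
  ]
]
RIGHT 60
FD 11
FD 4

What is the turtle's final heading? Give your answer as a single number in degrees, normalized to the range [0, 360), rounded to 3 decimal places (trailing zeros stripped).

Answer: 300

Derivation:
Executing turtle program step by step:
Start: pos=(0,0), heading=0, pen down
PU: pen up
FD 4: (0,0) -> (4,0) [heading=0, move]
PU: pen up
REPEAT 2 [
  -- iteration 1/2 --
  FD 18: (4,0) -> (22,0) [heading=0, move]
  REPEAT 4 [
    -- iteration 1/4 --
    PD: pen down
    FD 17: (22,0) -> (39,0) [heading=0, draw]
    -- iteration 2/4 --
    PD: pen down
    FD 17: (39,0) -> (56,0) [heading=0, draw]
    -- iteration 3/4 --
    PD: pen down
    FD 17: (56,0) -> (73,0) [heading=0, draw]
    -- iteration 4/4 --
    PD: pen down
    FD 17: (73,0) -> (90,0) [heading=0, draw]
  ]
  -- iteration 2/2 --
  FD 18: (90,0) -> (108,0) [heading=0, draw]
  REPEAT 4 [
    -- iteration 1/4 --
    PD: pen down
    FD 17: (108,0) -> (125,0) [heading=0, draw]
    -- iteration 2/4 --
    PD: pen down
    FD 17: (125,0) -> (142,0) [heading=0, draw]
    -- iteration 3/4 --
    PD: pen down
    FD 17: (142,0) -> (159,0) [heading=0, draw]
    -- iteration 4/4 --
    PD: pen down
    FD 17: (159,0) -> (176,0) [heading=0, draw]
  ]
]
RT 60: heading 0 -> 300
FD 11: (176,0) -> (181.5,-9.526) [heading=300, draw]
FD 4: (181.5,-9.526) -> (183.5,-12.99) [heading=300, draw]
Final: pos=(183.5,-12.99), heading=300, 11 segment(s) drawn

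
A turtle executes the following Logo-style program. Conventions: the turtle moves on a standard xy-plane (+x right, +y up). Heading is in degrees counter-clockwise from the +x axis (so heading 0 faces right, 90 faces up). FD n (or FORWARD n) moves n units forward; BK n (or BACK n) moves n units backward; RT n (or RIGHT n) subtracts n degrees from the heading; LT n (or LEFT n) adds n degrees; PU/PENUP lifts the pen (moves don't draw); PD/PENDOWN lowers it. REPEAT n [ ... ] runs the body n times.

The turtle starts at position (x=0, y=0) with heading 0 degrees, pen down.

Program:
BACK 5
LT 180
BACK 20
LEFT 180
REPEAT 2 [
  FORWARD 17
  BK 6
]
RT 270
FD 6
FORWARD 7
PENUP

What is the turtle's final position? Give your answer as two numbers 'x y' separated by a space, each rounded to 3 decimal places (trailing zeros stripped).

Answer: 37 13

Derivation:
Executing turtle program step by step:
Start: pos=(0,0), heading=0, pen down
BK 5: (0,0) -> (-5,0) [heading=0, draw]
LT 180: heading 0 -> 180
BK 20: (-5,0) -> (15,0) [heading=180, draw]
LT 180: heading 180 -> 0
REPEAT 2 [
  -- iteration 1/2 --
  FD 17: (15,0) -> (32,0) [heading=0, draw]
  BK 6: (32,0) -> (26,0) [heading=0, draw]
  -- iteration 2/2 --
  FD 17: (26,0) -> (43,0) [heading=0, draw]
  BK 6: (43,0) -> (37,0) [heading=0, draw]
]
RT 270: heading 0 -> 90
FD 6: (37,0) -> (37,6) [heading=90, draw]
FD 7: (37,6) -> (37,13) [heading=90, draw]
PU: pen up
Final: pos=(37,13), heading=90, 8 segment(s) drawn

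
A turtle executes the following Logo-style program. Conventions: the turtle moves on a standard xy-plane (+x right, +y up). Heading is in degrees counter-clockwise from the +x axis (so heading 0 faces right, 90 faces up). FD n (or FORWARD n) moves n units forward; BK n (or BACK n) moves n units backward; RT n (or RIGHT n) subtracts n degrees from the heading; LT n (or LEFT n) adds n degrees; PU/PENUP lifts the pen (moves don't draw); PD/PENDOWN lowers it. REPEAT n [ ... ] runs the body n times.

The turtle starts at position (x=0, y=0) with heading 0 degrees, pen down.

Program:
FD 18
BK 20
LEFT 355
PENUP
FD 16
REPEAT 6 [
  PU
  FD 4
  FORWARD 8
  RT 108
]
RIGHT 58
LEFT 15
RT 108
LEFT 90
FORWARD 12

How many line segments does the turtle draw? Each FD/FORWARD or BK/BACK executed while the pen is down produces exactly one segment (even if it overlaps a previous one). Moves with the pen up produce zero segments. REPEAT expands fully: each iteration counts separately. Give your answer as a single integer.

Answer: 2

Derivation:
Executing turtle program step by step:
Start: pos=(0,0), heading=0, pen down
FD 18: (0,0) -> (18,0) [heading=0, draw]
BK 20: (18,0) -> (-2,0) [heading=0, draw]
LT 355: heading 0 -> 355
PU: pen up
FD 16: (-2,0) -> (13.939,-1.394) [heading=355, move]
REPEAT 6 [
  -- iteration 1/6 --
  PU: pen up
  FD 4: (13.939,-1.394) -> (17.924,-1.743) [heading=355, move]
  FD 8: (17.924,-1.743) -> (25.893,-2.44) [heading=355, move]
  RT 108: heading 355 -> 247
  -- iteration 2/6 --
  PU: pen up
  FD 4: (25.893,-2.44) -> (24.331,-6.122) [heading=247, move]
  FD 8: (24.331,-6.122) -> (21.205,-13.486) [heading=247, move]
  RT 108: heading 247 -> 139
  -- iteration 3/6 --
  PU: pen up
  FD 4: (21.205,-13.486) -> (18.186,-10.862) [heading=139, move]
  FD 8: (18.186,-10.862) -> (12.148,-5.614) [heading=139, move]
  RT 108: heading 139 -> 31
  -- iteration 4/6 --
  PU: pen up
  FD 4: (12.148,-5.614) -> (15.577,-3.554) [heading=31, move]
  FD 8: (15.577,-3.554) -> (22.434,0.567) [heading=31, move]
  RT 108: heading 31 -> 283
  -- iteration 5/6 --
  PU: pen up
  FD 4: (22.434,0.567) -> (23.334,-3.331) [heading=283, move]
  FD 8: (23.334,-3.331) -> (25.134,-11.126) [heading=283, move]
  RT 108: heading 283 -> 175
  -- iteration 6/6 --
  PU: pen up
  FD 4: (25.134,-11.126) -> (21.149,-10.777) [heading=175, move]
  FD 8: (21.149,-10.777) -> (13.179,-10.08) [heading=175, move]
  RT 108: heading 175 -> 67
]
RT 58: heading 67 -> 9
LT 15: heading 9 -> 24
RT 108: heading 24 -> 276
LT 90: heading 276 -> 6
FD 12: (13.179,-10.08) -> (25.114,-8.825) [heading=6, move]
Final: pos=(25.114,-8.825), heading=6, 2 segment(s) drawn
Segments drawn: 2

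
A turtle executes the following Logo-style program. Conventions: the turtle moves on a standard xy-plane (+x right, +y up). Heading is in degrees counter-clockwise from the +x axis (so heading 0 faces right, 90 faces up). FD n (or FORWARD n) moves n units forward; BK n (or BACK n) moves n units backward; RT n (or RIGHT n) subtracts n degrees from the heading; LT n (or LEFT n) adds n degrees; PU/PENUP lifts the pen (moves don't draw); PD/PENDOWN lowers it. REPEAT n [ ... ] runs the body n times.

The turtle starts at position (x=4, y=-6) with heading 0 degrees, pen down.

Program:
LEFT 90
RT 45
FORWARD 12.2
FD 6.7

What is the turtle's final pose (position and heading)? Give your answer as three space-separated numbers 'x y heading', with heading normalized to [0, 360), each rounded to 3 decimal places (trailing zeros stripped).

Answer: 17.364 7.364 45

Derivation:
Executing turtle program step by step:
Start: pos=(4,-6), heading=0, pen down
LT 90: heading 0 -> 90
RT 45: heading 90 -> 45
FD 12.2: (4,-6) -> (12.627,2.627) [heading=45, draw]
FD 6.7: (12.627,2.627) -> (17.364,7.364) [heading=45, draw]
Final: pos=(17.364,7.364), heading=45, 2 segment(s) drawn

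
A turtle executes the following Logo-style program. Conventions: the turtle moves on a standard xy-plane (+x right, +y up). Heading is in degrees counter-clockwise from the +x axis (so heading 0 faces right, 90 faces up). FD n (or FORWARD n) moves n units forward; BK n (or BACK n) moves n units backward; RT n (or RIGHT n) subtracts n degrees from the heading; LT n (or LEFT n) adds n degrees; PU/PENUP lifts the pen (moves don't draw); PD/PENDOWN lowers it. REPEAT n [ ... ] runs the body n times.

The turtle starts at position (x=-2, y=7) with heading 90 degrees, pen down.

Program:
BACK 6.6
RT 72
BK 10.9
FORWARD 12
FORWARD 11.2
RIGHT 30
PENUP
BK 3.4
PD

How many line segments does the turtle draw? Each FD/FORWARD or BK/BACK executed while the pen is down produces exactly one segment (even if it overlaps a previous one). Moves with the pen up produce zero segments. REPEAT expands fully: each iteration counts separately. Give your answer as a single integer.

Answer: 4

Derivation:
Executing turtle program step by step:
Start: pos=(-2,7), heading=90, pen down
BK 6.6: (-2,7) -> (-2,0.4) [heading=90, draw]
RT 72: heading 90 -> 18
BK 10.9: (-2,0.4) -> (-12.367,-2.968) [heading=18, draw]
FD 12: (-12.367,-2.968) -> (-0.954,0.74) [heading=18, draw]
FD 11.2: (-0.954,0.74) -> (9.698,4.201) [heading=18, draw]
RT 30: heading 18 -> 348
PU: pen up
BK 3.4: (9.698,4.201) -> (6.372,4.908) [heading=348, move]
PD: pen down
Final: pos=(6.372,4.908), heading=348, 4 segment(s) drawn
Segments drawn: 4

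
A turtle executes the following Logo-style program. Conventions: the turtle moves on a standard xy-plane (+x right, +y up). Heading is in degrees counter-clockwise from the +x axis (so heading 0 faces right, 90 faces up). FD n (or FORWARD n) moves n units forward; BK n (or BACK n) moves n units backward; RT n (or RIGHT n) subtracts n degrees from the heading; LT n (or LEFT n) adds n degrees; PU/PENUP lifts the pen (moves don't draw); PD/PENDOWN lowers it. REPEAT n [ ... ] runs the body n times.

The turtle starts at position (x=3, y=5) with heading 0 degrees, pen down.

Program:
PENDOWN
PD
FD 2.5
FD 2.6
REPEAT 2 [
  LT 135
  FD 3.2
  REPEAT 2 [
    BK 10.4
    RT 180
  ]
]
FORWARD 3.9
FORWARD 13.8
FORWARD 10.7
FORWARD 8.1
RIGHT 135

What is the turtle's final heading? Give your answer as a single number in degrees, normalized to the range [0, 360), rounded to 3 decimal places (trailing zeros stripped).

Executing turtle program step by step:
Start: pos=(3,5), heading=0, pen down
PD: pen down
PD: pen down
FD 2.5: (3,5) -> (5.5,5) [heading=0, draw]
FD 2.6: (5.5,5) -> (8.1,5) [heading=0, draw]
REPEAT 2 [
  -- iteration 1/2 --
  LT 135: heading 0 -> 135
  FD 3.2: (8.1,5) -> (5.837,7.263) [heading=135, draw]
  REPEAT 2 [
    -- iteration 1/2 --
    BK 10.4: (5.837,7.263) -> (13.191,-0.091) [heading=135, draw]
    RT 180: heading 135 -> 315
    -- iteration 2/2 --
    BK 10.4: (13.191,-0.091) -> (5.837,7.263) [heading=315, draw]
    RT 180: heading 315 -> 135
  ]
  -- iteration 2/2 --
  LT 135: heading 135 -> 270
  FD 3.2: (5.837,7.263) -> (5.837,4.063) [heading=270, draw]
  REPEAT 2 [
    -- iteration 1/2 --
    BK 10.4: (5.837,4.063) -> (5.837,14.463) [heading=270, draw]
    RT 180: heading 270 -> 90
    -- iteration 2/2 --
    BK 10.4: (5.837,14.463) -> (5.837,4.063) [heading=90, draw]
    RT 180: heading 90 -> 270
  ]
]
FD 3.9: (5.837,4.063) -> (5.837,0.163) [heading=270, draw]
FD 13.8: (5.837,0.163) -> (5.837,-13.637) [heading=270, draw]
FD 10.7: (5.837,-13.637) -> (5.837,-24.337) [heading=270, draw]
FD 8.1: (5.837,-24.337) -> (5.837,-32.437) [heading=270, draw]
RT 135: heading 270 -> 135
Final: pos=(5.837,-32.437), heading=135, 12 segment(s) drawn

Answer: 135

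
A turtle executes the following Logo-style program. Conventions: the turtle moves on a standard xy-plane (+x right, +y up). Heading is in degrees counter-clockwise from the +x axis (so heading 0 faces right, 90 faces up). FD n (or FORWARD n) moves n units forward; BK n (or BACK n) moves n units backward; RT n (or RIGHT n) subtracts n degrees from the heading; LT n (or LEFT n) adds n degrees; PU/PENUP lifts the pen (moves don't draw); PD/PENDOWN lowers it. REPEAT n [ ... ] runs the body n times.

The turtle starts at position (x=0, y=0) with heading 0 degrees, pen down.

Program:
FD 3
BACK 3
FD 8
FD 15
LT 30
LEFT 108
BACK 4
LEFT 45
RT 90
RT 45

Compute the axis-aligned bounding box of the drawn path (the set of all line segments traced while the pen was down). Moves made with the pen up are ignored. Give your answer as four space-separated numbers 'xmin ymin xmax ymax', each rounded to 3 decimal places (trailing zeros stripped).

Executing turtle program step by step:
Start: pos=(0,0), heading=0, pen down
FD 3: (0,0) -> (3,0) [heading=0, draw]
BK 3: (3,0) -> (0,0) [heading=0, draw]
FD 8: (0,0) -> (8,0) [heading=0, draw]
FD 15: (8,0) -> (23,0) [heading=0, draw]
LT 30: heading 0 -> 30
LT 108: heading 30 -> 138
BK 4: (23,0) -> (25.973,-2.677) [heading=138, draw]
LT 45: heading 138 -> 183
RT 90: heading 183 -> 93
RT 45: heading 93 -> 48
Final: pos=(25.973,-2.677), heading=48, 5 segment(s) drawn

Segment endpoints: x in {0, 3, 8, 23, 25.973}, y in {-2.677, 0}
xmin=0, ymin=-2.677, xmax=25.973, ymax=0

Answer: 0 -2.677 25.973 0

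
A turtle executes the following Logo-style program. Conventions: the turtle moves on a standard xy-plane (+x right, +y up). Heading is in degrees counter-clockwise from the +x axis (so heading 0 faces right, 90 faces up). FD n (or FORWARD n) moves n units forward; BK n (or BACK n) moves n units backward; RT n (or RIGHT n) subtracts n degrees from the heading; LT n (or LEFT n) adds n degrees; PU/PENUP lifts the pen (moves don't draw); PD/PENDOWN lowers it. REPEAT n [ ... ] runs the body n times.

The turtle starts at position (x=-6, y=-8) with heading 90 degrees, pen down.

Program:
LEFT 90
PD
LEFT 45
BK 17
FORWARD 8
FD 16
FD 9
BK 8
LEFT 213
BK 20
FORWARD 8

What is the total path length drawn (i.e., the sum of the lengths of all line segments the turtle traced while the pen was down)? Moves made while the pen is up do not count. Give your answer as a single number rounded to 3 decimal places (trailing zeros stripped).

Answer: 86

Derivation:
Executing turtle program step by step:
Start: pos=(-6,-8), heading=90, pen down
LT 90: heading 90 -> 180
PD: pen down
LT 45: heading 180 -> 225
BK 17: (-6,-8) -> (6.021,4.021) [heading=225, draw]
FD 8: (6.021,4.021) -> (0.364,-1.636) [heading=225, draw]
FD 16: (0.364,-1.636) -> (-10.95,-12.95) [heading=225, draw]
FD 9: (-10.95,-12.95) -> (-17.314,-19.314) [heading=225, draw]
BK 8: (-17.314,-19.314) -> (-11.657,-13.657) [heading=225, draw]
LT 213: heading 225 -> 78
BK 20: (-11.657,-13.657) -> (-15.815,-33.22) [heading=78, draw]
FD 8: (-15.815,-33.22) -> (-14.152,-25.395) [heading=78, draw]
Final: pos=(-14.152,-25.395), heading=78, 7 segment(s) drawn

Segment lengths:
  seg 1: (-6,-8) -> (6.021,4.021), length = 17
  seg 2: (6.021,4.021) -> (0.364,-1.636), length = 8
  seg 3: (0.364,-1.636) -> (-10.95,-12.95), length = 16
  seg 4: (-10.95,-12.95) -> (-17.314,-19.314), length = 9
  seg 5: (-17.314,-19.314) -> (-11.657,-13.657), length = 8
  seg 6: (-11.657,-13.657) -> (-15.815,-33.22), length = 20
  seg 7: (-15.815,-33.22) -> (-14.152,-25.395), length = 8
Total = 86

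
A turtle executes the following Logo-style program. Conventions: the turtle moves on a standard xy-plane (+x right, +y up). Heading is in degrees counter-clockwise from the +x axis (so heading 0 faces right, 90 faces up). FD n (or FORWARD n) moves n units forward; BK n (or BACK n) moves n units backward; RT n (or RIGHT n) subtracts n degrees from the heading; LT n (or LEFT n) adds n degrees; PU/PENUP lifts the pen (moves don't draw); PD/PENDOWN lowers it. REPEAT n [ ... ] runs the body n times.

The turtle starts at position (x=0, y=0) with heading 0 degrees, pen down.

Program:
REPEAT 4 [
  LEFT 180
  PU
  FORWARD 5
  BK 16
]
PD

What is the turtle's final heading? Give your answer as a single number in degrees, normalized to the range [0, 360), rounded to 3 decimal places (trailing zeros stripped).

Answer: 0

Derivation:
Executing turtle program step by step:
Start: pos=(0,0), heading=0, pen down
REPEAT 4 [
  -- iteration 1/4 --
  LT 180: heading 0 -> 180
  PU: pen up
  FD 5: (0,0) -> (-5,0) [heading=180, move]
  BK 16: (-5,0) -> (11,0) [heading=180, move]
  -- iteration 2/4 --
  LT 180: heading 180 -> 0
  PU: pen up
  FD 5: (11,0) -> (16,0) [heading=0, move]
  BK 16: (16,0) -> (0,0) [heading=0, move]
  -- iteration 3/4 --
  LT 180: heading 0 -> 180
  PU: pen up
  FD 5: (0,0) -> (-5,0) [heading=180, move]
  BK 16: (-5,0) -> (11,0) [heading=180, move]
  -- iteration 4/4 --
  LT 180: heading 180 -> 0
  PU: pen up
  FD 5: (11,0) -> (16,0) [heading=0, move]
  BK 16: (16,0) -> (0,0) [heading=0, move]
]
PD: pen down
Final: pos=(0,0), heading=0, 0 segment(s) drawn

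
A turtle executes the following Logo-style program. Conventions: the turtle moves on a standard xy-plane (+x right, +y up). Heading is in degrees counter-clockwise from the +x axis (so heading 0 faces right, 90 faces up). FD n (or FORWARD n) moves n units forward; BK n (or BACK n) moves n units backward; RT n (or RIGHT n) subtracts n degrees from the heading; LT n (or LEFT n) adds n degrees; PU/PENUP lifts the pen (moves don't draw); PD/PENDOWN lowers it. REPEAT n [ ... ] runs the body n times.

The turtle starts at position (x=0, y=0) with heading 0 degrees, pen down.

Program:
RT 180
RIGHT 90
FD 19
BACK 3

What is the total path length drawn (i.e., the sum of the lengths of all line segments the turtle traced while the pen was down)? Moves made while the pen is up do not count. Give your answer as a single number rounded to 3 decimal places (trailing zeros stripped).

Answer: 22

Derivation:
Executing turtle program step by step:
Start: pos=(0,0), heading=0, pen down
RT 180: heading 0 -> 180
RT 90: heading 180 -> 90
FD 19: (0,0) -> (0,19) [heading=90, draw]
BK 3: (0,19) -> (0,16) [heading=90, draw]
Final: pos=(0,16), heading=90, 2 segment(s) drawn

Segment lengths:
  seg 1: (0,0) -> (0,19), length = 19
  seg 2: (0,19) -> (0,16), length = 3
Total = 22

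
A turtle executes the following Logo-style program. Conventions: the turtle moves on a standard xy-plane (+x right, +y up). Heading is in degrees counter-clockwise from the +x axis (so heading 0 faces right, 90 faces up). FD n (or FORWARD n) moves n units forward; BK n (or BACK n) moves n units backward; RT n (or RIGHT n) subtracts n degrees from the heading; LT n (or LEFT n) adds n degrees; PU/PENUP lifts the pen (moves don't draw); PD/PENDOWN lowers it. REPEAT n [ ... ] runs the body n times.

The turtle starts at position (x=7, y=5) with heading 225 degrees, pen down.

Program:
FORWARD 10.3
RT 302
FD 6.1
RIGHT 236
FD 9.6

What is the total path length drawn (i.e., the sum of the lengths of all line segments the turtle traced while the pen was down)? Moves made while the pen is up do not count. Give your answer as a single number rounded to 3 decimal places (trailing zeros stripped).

Executing turtle program step by step:
Start: pos=(7,5), heading=225, pen down
FD 10.3: (7,5) -> (-0.283,-2.283) [heading=225, draw]
RT 302: heading 225 -> 283
FD 6.1: (-0.283,-2.283) -> (1.089,-8.227) [heading=283, draw]
RT 236: heading 283 -> 47
FD 9.6: (1.089,-8.227) -> (7.636,-1.206) [heading=47, draw]
Final: pos=(7.636,-1.206), heading=47, 3 segment(s) drawn

Segment lengths:
  seg 1: (7,5) -> (-0.283,-2.283), length = 10.3
  seg 2: (-0.283,-2.283) -> (1.089,-8.227), length = 6.1
  seg 3: (1.089,-8.227) -> (7.636,-1.206), length = 9.6
Total = 26

Answer: 26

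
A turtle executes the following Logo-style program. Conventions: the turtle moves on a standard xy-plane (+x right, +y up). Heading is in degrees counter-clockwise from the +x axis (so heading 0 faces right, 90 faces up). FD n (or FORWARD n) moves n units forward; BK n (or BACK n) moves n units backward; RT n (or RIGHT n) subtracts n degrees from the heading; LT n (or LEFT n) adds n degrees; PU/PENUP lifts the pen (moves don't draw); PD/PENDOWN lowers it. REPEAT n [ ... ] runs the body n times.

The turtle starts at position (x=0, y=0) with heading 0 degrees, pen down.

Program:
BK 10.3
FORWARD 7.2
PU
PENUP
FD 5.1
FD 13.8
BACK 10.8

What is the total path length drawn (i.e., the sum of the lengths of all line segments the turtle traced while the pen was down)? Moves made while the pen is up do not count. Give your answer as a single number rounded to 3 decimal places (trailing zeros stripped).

Executing turtle program step by step:
Start: pos=(0,0), heading=0, pen down
BK 10.3: (0,0) -> (-10.3,0) [heading=0, draw]
FD 7.2: (-10.3,0) -> (-3.1,0) [heading=0, draw]
PU: pen up
PU: pen up
FD 5.1: (-3.1,0) -> (2,0) [heading=0, move]
FD 13.8: (2,0) -> (15.8,0) [heading=0, move]
BK 10.8: (15.8,0) -> (5,0) [heading=0, move]
Final: pos=(5,0), heading=0, 2 segment(s) drawn

Segment lengths:
  seg 1: (0,0) -> (-10.3,0), length = 10.3
  seg 2: (-10.3,0) -> (-3.1,0), length = 7.2
Total = 17.5

Answer: 17.5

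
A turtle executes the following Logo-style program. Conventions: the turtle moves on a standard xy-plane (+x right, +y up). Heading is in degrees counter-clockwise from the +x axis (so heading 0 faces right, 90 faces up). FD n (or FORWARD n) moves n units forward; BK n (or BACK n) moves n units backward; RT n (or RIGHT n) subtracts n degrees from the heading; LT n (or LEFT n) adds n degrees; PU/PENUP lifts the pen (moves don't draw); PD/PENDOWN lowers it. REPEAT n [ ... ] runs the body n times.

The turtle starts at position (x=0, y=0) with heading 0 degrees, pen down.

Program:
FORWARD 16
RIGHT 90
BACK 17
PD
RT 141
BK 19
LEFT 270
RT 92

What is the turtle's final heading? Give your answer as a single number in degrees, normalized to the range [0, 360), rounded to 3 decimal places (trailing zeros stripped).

Executing turtle program step by step:
Start: pos=(0,0), heading=0, pen down
FD 16: (0,0) -> (16,0) [heading=0, draw]
RT 90: heading 0 -> 270
BK 17: (16,0) -> (16,17) [heading=270, draw]
PD: pen down
RT 141: heading 270 -> 129
BK 19: (16,17) -> (27.957,2.234) [heading=129, draw]
LT 270: heading 129 -> 39
RT 92: heading 39 -> 307
Final: pos=(27.957,2.234), heading=307, 3 segment(s) drawn

Answer: 307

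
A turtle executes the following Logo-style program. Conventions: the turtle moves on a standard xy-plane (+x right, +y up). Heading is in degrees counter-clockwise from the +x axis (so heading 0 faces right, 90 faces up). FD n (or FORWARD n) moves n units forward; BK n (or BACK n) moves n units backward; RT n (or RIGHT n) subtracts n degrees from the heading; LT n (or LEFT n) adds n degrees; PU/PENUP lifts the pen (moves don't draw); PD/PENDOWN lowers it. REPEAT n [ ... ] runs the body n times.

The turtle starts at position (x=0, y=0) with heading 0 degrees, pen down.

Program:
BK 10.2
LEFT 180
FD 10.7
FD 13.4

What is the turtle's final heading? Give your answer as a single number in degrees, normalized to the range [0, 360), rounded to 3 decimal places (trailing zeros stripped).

Executing turtle program step by step:
Start: pos=(0,0), heading=0, pen down
BK 10.2: (0,0) -> (-10.2,0) [heading=0, draw]
LT 180: heading 0 -> 180
FD 10.7: (-10.2,0) -> (-20.9,0) [heading=180, draw]
FD 13.4: (-20.9,0) -> (-34.3,0) [heading=180, draw]
Final: pos=(-34.3,0), heading=180, 3 segment(s) drawn

Answer: 180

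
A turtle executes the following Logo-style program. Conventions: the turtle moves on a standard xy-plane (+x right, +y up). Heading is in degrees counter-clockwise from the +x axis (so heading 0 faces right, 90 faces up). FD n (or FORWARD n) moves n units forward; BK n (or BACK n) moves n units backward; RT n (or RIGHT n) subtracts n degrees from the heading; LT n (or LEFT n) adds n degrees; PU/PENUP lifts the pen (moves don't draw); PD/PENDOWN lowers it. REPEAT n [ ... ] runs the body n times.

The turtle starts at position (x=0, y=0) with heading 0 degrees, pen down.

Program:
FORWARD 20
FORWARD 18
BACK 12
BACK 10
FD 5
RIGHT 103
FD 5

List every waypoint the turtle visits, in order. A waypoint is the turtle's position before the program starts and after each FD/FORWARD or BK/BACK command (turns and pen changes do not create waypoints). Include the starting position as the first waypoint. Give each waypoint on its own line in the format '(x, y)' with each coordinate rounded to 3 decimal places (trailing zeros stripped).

Executing turtle program step by step:
Start: pos=(0,0), heading=0, pen down
FD 20: (0,0) -> (20,0) [heading=0, draw]
FD 18: (20,0) -> (38,0) [heading=0, draw]
BK 12: (38,0) -> (26,0) [heading=0, draw]
BK 10: (26,0) -> (16,0) [heading=0, draw]
FD 5: (16,0) -> (21,0) [heading=0, draw]
RT 103: heading 0 -> 257
FD 5: (21,0) -> (19.875,-4.872) [heading=257, draw]
Final: pos=(19.875,-4.872), heading=257, 6 segment(s) drawn
Waypoints (7 total):
(0, 0)
(20, 0)
(38, 0)
(26, 0)
(16, 0)
(21, 0)
(19.875, -4.872)

Answer: (0, 0)
(20, 0)
(38, 0)
(26, 0)
(16, 0)
(21, 0)
(19.875, -4.872)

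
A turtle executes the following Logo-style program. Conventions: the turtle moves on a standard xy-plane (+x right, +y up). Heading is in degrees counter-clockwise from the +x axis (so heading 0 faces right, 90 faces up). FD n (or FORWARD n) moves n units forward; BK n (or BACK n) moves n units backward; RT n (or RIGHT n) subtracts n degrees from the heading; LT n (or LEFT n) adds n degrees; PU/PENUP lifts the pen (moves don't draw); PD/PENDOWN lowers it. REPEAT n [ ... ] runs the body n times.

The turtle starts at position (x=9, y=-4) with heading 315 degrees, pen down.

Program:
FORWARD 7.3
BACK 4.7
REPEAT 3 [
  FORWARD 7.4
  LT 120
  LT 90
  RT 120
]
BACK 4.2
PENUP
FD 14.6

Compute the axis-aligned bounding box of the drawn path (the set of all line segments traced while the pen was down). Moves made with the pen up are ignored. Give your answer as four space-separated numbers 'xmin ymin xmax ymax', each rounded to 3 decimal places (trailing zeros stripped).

Executing turtle program step by step:
Start: pos=(9,-4), heading=315, pen down
FD 7.3: (9,-4) -> (14.162,-9.162) [heading=315, draw]
BK 4.7: (14.162,-9.162) -> (10.838,-5.838) [heading=315, draw]
REPEAT 3 [
  -- iteration 1/3 --
  FD 7.4: (10.838,-5.838) -> (16.071,-11.071) [heading=315, draw]
  LT 120: heading 315 -> 75
  LT 90: heading 75 -> 165
  RT 120: heading 165 -> 45
  -- iteration 2/3 --
  FD 7.4: (16.071,-11.071) -> (21.304,-5.838) [heading=45, draw]
  LT 120: heading 45 -> 165
  LT 90: heading 165 -> 255
  RT 120: heading 255 -> 135
  -- iteration 3/3 --
  FD 7.4: (21.304,-5.838) -> (16.071,-0.606) [heading=135, draw]
  LT 120: heading 135 -> 255
  LT 90: heading 255 -> 345
  RT 120: heading 345 -> 225
]
BK 4.2: (16.071,-0.606) -> (19.041,2.364) [heading=225, draw]
PU: pen up
FD 14.6: (19.041,2.364) -> (8.717,-7.96) [heading=225, move]
Final: pos=(8.717,-7.96), heading=225, 6 segment(s) drawn

Segment endpoints: x in {9, 10.838, 14.162, 16.071, 16.071, 19.041, 21.304}, y in {-11.071, -9.162, -5.838, -5.838, -4, -0.606, 2.364}
xmin=9, ymin=-11.071, xmax=21.304, ymax=2.364

Answer: 9 -11.071 21.304 2.364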